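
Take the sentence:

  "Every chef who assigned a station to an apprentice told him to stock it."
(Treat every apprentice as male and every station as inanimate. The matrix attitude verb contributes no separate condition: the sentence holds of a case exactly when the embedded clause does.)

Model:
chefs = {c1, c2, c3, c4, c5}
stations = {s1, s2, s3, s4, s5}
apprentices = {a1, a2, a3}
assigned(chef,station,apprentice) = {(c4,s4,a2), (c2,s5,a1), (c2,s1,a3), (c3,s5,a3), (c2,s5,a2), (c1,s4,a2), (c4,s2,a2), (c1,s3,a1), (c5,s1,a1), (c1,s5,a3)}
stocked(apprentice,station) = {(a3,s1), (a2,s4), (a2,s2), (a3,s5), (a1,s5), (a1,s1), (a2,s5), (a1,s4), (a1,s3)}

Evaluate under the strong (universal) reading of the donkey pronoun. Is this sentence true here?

"him" takes "an apprentice" as antecedent and "it" takes "a station"; both are donkey pronouns co-varying with the restrictor.
Strong reading: for every (c,s,a) with assigned(c,s,a), stocked(a,s).
Restrictor triples: (c1,s3,a1)→stocked(a1,s3) ✓  (c1,s4,a2)→stocked(a2,s4) ✓  (c1,s5,a3)→stocked(a3,s5) ✓  (c2,s1,a3)→stocked(a3,s1) ✓  (c2,s5,a1)→stocked(a1,s5) ✓  (c2,s5,a2)→stocked(a2,s5) ✓  (c3,s5,a3)→stocked(a3,s5) ✓  (c4,s2,a2)→stocked(a2,s2) ✓  (c4,s4,a2)→stocked(a2,s4) ✓  (c5,s1,a1)→stocked(a1,s1) ✓
Every restrictor triple satisfies the scope.

True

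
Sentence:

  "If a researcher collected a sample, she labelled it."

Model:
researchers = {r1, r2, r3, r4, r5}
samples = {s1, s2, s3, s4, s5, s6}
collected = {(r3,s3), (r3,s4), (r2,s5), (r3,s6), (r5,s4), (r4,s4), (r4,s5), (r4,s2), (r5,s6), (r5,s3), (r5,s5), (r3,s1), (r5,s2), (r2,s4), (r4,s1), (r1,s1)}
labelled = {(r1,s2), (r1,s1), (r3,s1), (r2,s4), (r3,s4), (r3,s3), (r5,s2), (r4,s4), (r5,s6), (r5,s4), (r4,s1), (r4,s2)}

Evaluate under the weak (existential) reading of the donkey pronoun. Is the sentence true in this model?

"it" takes "a sample" as antecedent — a donkey pronoun bound across the clause boundary.
Weak reading: every researcher r with some collected-sample has at least one collected-sample s such that labelled(r,s).
Per researcher: r1:✓  r2:✓  r3:✓  r4:✓  r5:✓
Every researcher in the restrictor has a witness.

True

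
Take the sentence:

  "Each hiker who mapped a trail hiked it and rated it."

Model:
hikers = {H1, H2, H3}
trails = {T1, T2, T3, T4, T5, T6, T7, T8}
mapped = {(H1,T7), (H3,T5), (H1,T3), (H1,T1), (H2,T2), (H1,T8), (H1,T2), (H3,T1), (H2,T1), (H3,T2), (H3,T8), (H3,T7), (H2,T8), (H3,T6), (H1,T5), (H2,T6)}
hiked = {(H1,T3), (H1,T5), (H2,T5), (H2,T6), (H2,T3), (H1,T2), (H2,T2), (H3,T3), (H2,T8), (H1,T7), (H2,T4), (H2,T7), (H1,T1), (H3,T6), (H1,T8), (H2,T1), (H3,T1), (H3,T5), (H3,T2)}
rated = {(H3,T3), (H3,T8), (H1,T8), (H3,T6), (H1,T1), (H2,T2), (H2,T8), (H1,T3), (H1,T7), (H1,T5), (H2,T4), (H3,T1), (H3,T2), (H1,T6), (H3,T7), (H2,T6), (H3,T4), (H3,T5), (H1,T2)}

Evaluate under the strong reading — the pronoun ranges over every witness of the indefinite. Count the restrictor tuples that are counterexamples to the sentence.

3

"it" takes "a trail" as antecedent — a donkey pronoun bound across the clause boundary.
Strong reading: for every (h,t) with mapped(h,t), hiked(h,t) ∧ rated(h,t).
Restrictor pairs: (H1,T1) ✓  (H1,T2) ✓  (H1,T3) ✓  (H1,T5) ✓  (H1,T7) ✓  (H1,T8) ✓  (H2,T1) ✗  (H2,T2) ✓  (H2,T6) ✓  (H2,T8) ✓  (H3,T1) ✓  (H3,T2) ✓  (H3,T5) ✓  (H3,T6) ✓  (H3,T7) ✗  (H3,T8) ✗
Counterexamples (restrictor pairs failing the scope): 3.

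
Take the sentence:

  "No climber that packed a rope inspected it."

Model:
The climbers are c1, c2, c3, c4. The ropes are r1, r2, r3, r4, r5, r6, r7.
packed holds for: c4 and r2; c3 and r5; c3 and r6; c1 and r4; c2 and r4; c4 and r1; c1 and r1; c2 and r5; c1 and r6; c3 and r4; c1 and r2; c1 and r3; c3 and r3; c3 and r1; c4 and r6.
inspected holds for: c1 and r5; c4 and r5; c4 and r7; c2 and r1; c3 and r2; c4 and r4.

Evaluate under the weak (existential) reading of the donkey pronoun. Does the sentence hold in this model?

True

"it" takes "a rope" as antecedent — a donkey pronoun bound across the clause boundary.
Truth condition: for no (c,r) with packed(c,r) does inspected(c,r) hold.
Restrictor pairs — does the scope hold? (c1,r1):fails  (c1,r2):fails  (c1,r3):fails  (c1,r4):fails  (c1,r6):fails  (c2,r4):fails  (c2,r5):fails  (c3,r1):fails  (c3,r3):fails  (c3,r4):fails  (c3,r5):fails  (c3,r6):fails  (c4,r1):fails  (c4,r2):fails  (c4,r6):fails
Scope holds for no restrictor pair, so the sentence is true.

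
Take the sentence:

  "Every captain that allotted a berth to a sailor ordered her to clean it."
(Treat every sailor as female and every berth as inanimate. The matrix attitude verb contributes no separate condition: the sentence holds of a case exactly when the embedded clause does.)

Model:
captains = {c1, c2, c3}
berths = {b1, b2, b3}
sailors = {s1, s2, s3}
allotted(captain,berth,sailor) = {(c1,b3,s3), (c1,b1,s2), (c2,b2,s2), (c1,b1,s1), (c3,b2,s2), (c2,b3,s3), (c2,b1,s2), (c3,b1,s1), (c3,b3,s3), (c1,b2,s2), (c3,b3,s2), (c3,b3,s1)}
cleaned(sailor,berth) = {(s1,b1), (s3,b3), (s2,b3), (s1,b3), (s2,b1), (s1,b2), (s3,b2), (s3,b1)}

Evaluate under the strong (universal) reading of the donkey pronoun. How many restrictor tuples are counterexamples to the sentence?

3

"her" takes "a sailor" as antecedent and "it" takes "a berth"; both are donkey pronouns co-varying with the restrictor.
Strong reading: for every (c,b,s) with allotted(c,b,s), cleaned(s,b).
Restrictor triples: (c1,b1,s1)→cleaned(s1,b1) ✓  (c1,b1,s2)→cleaned(s2,b1) ✓  (c1,b2,s2)→cleaned(s2,b2) ✗  (c1,b3,s3)→cleaned(s3,b3) ✓  (c2,b1,s2)→cleaned(s2,b1) ✓  (c2,b2,s2)→cleaned(s2,b2) ✗  (c2,b3,s3)→cleaned(s3,b3) ✓  (c3,b1,s1)→cleaned(s1,b1) ✓  (c3,b2,s2)→cleaned(s2,b2) ✗  (c3,b3,s1)→cleaned(s1,b3) ✓  (c3,b3,s2)→cleaned(s2,b3) ✓  (c3,b3,s3)→cleaned(s3,b3) ✓
Counterexamples (restrictor triples failing the scope): 3.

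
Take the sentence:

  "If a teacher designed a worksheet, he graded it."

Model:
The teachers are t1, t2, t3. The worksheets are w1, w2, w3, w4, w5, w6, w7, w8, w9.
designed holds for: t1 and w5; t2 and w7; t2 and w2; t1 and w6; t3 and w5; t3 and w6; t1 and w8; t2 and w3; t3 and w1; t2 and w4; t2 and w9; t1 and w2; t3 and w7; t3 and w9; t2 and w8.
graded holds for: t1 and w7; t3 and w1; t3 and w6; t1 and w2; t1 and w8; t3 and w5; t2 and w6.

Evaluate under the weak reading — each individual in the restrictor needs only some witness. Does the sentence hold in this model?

"it" takes "a worksheet" as antecedent — a donkey pronoun bound across the clause boundary.
Weak reading: every teacher t with some designed-worksheet has at least one designed-worksheet w such that graded(t,w).
Per teacher: t1:✓  t2:✗  t3:✓
t2 has no witness among its designed-worksheets.

False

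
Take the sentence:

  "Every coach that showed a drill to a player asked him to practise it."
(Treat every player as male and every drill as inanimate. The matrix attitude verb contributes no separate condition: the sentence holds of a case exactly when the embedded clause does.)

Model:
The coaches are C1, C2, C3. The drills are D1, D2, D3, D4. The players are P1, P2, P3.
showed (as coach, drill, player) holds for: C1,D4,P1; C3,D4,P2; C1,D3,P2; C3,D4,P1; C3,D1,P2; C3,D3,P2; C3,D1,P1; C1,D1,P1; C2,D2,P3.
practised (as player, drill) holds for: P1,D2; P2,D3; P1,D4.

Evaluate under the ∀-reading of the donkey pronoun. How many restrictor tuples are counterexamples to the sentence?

"him" takes "a player" as antecedent and "it" takes "a drill"; both are donkey pronouns co-varying with the restrictor.
Strong reading: for every (c,d,p) with showed(c,d,p), practised(p,d).
Restrictor triples: (C1,D1,P1)→practised(P1,D1) ✗  (C1,D3,P2)→practised(P2,D3) ✓  (C1,D4,P1)→practised(P1,D4) ✓  (C2,D2,P3)→practised(P3,D2) ✗  (C3,D1,P1)→practised(P1,D1) ✗  (C3,D1,P2)→practised(P2,D1) ✗  (C3,D3,P2)→practised(P2,D3) ✓  (C3,D4,P1)→practised(P1,D4) ✓  (C3,D4,P2)→practised(P2,D4) ✗
Counterexamples (restrictor triples failing the scope): 5.

5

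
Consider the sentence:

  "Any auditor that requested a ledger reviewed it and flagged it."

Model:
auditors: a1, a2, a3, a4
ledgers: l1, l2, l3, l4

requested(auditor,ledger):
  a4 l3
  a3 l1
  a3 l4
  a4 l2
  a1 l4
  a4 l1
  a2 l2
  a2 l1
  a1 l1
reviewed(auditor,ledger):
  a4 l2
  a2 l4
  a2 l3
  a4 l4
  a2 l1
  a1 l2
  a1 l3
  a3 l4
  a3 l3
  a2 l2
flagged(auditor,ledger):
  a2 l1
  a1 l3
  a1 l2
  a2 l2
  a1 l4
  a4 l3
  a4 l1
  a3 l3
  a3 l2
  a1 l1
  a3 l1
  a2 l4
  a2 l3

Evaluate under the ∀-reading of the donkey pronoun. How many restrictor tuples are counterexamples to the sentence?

"it" takes "a ledger" as antecedent — a donkey pronoun bound across the clause boundary.
Strong reading: for every (a,l) with requested(a,l), reviewed(a,l) ∧ flagged(a,l).
Restrictor pairs: (a1,l1) ✗  (a1,l4) ✗  (a2,l1) ✓  (a2,l2) ✓  (a3,l1) ✗  (a3,l4) ✗  (a4,l1) ✗  (a4,l2) ✗  (a4,l3) ✗
Counterexamples (restrictor pairs failing the scope): 7.

7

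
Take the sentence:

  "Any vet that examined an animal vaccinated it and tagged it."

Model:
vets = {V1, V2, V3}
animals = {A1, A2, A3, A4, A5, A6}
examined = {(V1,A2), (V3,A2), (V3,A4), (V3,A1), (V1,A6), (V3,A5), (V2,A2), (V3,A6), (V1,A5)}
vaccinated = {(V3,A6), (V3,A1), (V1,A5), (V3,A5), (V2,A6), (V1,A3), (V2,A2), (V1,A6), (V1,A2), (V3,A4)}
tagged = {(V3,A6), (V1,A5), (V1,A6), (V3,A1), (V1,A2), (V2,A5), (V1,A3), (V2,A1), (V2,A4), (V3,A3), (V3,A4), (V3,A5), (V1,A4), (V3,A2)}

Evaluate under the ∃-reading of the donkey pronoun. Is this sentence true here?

False

"it" takes "an animal" as antecedent — a donkey pronoun bound across the clause boundary.
Weak reading: every vet v with some examined-animal has at least one examined-animal a such that vaccinated(v,a) ∧ tagged(v,a).
Per vet: V1:✓  V2:✗  V3:✓
V2 has no witness among its examined-animals.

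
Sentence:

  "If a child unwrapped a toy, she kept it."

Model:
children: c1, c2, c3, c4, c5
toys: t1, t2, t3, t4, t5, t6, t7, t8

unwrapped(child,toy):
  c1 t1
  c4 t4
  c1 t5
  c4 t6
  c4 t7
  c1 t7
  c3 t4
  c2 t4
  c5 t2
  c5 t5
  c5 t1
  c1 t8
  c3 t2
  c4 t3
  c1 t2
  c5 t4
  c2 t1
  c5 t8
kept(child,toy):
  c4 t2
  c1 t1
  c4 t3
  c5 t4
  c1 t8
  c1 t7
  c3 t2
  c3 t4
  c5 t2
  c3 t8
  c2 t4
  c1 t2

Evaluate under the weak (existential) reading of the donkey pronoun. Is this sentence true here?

"it" takes "a toy" as antecedent — a donkey pronoun bound across the clause boundary.
Weak reading: every child c with some unwrapped-toy has at least one unwrapped-toy t such that kept(c,t).
Per child: c1:✓  c2:✓  c3:✓  c4:✓  c5:✓
Every child in the restrictor has a witness.

True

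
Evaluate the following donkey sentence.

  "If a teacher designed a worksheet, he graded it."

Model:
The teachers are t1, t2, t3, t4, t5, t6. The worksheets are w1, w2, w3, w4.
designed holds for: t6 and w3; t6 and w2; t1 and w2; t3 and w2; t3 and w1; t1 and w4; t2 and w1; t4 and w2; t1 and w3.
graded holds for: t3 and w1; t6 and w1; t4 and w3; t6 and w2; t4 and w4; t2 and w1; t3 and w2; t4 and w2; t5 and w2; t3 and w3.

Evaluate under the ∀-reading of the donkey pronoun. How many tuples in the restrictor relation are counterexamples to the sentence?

"it" takes "a worksheet" as antecedent — a donkey pronoun bound across the clause boundary.
Strong reading: for every (t,w) with designed(t,w), graded(t,w).
Restrictor pairs: (t1,w2) ✗  (t1,w3) ✗  (t1,w4) ✗  (t2,w1) ✓  (t3,w1) ✓  (t3,w2) ✓  (t4,w2) ✓  (t6,w2) ✓  (t6,w3) ✗
Counterexamples (restrictor pairs failing the scope): 4.

4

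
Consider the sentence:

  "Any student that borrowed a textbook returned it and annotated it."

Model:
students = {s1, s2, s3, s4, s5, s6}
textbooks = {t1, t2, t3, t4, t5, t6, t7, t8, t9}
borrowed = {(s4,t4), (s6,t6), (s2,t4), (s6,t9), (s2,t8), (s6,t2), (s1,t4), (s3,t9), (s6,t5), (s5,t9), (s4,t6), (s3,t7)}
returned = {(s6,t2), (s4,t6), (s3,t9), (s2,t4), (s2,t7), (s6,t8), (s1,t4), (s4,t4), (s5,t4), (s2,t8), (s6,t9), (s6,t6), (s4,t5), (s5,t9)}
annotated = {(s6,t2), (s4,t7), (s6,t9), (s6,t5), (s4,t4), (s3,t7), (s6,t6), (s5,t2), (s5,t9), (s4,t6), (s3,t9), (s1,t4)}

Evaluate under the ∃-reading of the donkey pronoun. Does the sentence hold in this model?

False

"it" takes "a textbook" as antecedent — a donkey pronoun bound across the clause boundary.
Weak reading: every student s with some borrowed-textbook has at least one borrowed-textbook t such that returned(s,t) ∧ annotated(s,t).
Per student: s1:✓  s2:✗  s3:✓  s4:✓  s5:✓  s6:✓
s2 has no witness among its borrowed-textbooks.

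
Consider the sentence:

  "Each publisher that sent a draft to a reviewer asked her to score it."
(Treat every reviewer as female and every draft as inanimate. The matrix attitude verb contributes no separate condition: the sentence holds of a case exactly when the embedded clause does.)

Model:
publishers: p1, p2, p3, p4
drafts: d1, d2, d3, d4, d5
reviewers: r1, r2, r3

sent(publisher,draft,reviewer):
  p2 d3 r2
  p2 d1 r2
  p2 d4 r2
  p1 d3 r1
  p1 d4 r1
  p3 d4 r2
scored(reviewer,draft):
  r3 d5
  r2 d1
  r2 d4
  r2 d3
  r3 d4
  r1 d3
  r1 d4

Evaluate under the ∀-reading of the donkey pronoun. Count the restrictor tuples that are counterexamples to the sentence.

"her" takes "a reviewer" as antecedent and "it" takes "a draft"; both are donkey pronouns co-varying with the restrictor.
Strong reading: for every (p,d,r) with sent(p,d,r), scored(r,d).
Restrictor triples: (p1,d3,r1)→scored(r1,d3) ✓  (p1,d4,r1)→scored(r1,d4) ✓  (p2,d1,r2)→scored(r2,d1) ✓  (p2,d3,r2)→scored(r2,d3) ✓  (p2,d4,r2)→scored(r2,d4) ✓  (p3,d4,r2)→scored(r2,d4) ✓
Counterexamples (restrictor triples failing the scope): 0.

0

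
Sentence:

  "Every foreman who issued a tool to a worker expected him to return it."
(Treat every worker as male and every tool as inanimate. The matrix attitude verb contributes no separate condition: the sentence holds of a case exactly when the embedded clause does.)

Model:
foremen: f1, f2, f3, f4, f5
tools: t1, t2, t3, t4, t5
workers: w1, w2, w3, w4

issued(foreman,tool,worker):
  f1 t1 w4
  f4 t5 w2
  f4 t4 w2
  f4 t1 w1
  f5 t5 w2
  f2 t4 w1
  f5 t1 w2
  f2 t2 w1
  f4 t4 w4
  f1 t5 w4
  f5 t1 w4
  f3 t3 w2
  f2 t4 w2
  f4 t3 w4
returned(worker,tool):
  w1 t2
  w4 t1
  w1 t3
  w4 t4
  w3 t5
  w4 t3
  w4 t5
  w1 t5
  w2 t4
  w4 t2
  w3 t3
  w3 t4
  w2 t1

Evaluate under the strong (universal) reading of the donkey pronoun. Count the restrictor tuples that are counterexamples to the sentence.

"him" takes "a worker" as antecedent and "it" takes "a tool"; both are donkey pronouns co-varying with the restrictor.
Strong reading: for every (f,t,w) with issued(f,t,w), returned(w,t).
Restrictor triples: (f1,t1,w4)→returned(w4,t1) ✓  (f1,t5,w4)→returned(w4,t5) ✓  (f2,t2,w1)→returned(w1,t2) ✓  (f2,t4,w1)→returned(w1,t4) ✗  (f2,t4,w2)→returned(w2,t4) ✓  (f3,t3,w2)→returned(w2,t3) ✗  (f4,t1,w1)→returned(w1,t1) ✗  (f4,t3,w4)→returned(w4,t3) ✓  (f4,t4,w2)→returned(w2,t4) ✓  (f4,t4,w4)→returned(w4,t4) ✓  (f4,t5,w2)→returned(w2,t5) ✗  (f5,t1,w2)→returned(w2,t1) ✓  (f5,t1,w4)→returned(w4,t1) ✓  (f5,t5,w2)→returned(w2,t5) ✗
Counterexamples (restrictor triples failing the scope): 5.

5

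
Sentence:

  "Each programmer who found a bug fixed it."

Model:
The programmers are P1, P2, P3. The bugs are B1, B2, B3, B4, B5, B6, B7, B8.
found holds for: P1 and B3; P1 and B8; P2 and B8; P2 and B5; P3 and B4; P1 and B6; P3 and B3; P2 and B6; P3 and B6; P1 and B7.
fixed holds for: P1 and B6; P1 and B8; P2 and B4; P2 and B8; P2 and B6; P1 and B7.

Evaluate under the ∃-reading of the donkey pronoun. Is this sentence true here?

"it" takes "a bug" as antecedent — a donkey pronoun bound across the clause boundary.
Weak reading: every programmer p with some found-bug has at least one found-bug b such that fixed(p,b).
Per programmer: P1:✓  P2:✓  P3:✗
P3 has no witness among its found-bugs.

False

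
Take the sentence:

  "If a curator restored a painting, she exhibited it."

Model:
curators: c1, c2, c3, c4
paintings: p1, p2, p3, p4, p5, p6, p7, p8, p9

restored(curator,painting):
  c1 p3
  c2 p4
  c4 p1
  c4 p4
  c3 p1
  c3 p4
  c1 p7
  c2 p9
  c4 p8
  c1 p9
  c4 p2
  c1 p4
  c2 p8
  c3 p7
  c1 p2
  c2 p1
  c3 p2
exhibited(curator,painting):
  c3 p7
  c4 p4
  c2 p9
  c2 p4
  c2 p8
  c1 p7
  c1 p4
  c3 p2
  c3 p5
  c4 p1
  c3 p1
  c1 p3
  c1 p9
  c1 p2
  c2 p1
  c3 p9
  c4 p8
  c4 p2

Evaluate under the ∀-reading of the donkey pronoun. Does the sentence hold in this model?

False

"it" takes "a painting" as antecedent — a donkey pronoun bound across the clause boundary.
Strong reading: for every (c,p) with restored(c,p), exhibited(c,p).
Restrictor pairs: (c1,p2) ✓  (c1,p3) ✓  (c1,p4) ✓  (c1,p7) ✓  (c1,p9) ✓  (c2,p1) ✓  (c2,p4) ✓  (c2,p8) ✓  (c2,p9) ✓  (c3,p1) ✓  (c3,p2) ✓  (c3,p4) ✗  (c3,p7) ✓  (c4,p1) ✓  (c4,p2) ✓  (c4,p4) ✓  (c4,p8) ✓
Counterexample: (c3,p4) is in restored but fails the scope.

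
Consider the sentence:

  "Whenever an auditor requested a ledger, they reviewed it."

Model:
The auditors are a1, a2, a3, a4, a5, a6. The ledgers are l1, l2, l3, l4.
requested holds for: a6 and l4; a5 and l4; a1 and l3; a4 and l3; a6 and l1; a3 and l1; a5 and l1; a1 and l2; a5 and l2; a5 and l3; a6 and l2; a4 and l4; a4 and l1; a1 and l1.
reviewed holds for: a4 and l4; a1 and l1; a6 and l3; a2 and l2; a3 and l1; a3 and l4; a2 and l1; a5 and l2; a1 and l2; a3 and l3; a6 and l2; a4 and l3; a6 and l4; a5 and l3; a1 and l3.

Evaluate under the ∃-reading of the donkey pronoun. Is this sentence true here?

True

"it" takes "a ledger" as antecedent — a donkey pronoun bound across the clause boundary.
Weak reading: every auditor a with some requested-ledger has at least one requested-ledger l such that reviewed(a,l).
Per auditor: a1:✓  a3:✓  a4:✓  a5:✓  a6:✓
Every auditor in the restrictor has a witness.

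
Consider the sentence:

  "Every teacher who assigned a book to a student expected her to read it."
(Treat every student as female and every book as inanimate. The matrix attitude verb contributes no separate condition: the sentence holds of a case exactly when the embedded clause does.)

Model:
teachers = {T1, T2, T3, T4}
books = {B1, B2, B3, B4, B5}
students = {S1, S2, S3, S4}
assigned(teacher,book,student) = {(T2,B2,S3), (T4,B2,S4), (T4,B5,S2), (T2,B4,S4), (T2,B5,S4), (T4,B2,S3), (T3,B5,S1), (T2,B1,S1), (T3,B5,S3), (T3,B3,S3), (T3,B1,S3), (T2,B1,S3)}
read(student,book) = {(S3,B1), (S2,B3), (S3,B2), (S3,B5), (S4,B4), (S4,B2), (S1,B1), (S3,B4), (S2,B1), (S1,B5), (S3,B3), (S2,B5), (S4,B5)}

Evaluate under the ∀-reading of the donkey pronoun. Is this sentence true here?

True

"her" takes "a student" as antecedent and "it" takes "a book"; both are donkey pronouns co-varying with the restrictor.
Strong reading: for every (t,b,s) with assigned(t,b,s), read(s,b).
Restrictor triples: (T2,B1,S1)→read(S1,B1) ✓  (T2,B1,S3)→read(S3,B1) ✓  (T2,B2,S3)→read(S3,B2) ✓  (T2,B4,S4)→read(S4,B4) ✓  (T2,B5,S4)→read(S4,B5) ✓  (T3,B1,S3)→read(S3,B1) ✓  (T3,B3,S3)→read(S3,B3) ✓  (T3,B5,S1)→read(S1,B5) ✓  (T3,B5,S3)→read(S3,B5) ✓  (T4,B2,S3)→read(S3,B2) ✓  (T4,B2,S4)→read(S4,B2) ✓  (T4,B5,S2)→read(S2,B5) ✓
Every restrictor triple satisfies the scope.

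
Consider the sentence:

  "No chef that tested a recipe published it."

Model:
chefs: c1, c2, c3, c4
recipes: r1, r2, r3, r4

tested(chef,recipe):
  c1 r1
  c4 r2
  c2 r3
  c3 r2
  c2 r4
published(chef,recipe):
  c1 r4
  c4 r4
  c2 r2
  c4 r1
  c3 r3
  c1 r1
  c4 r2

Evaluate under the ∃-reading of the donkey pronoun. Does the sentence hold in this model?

"it" takes "a recipe" as antecedent — a donkey pronoun bound across the clause boundary.
Truth condition: for no (c,r) with tested(c,r) does published(c,r) hold.
Restrictor pairs — does the scope hold? (c1,r1):holds  (c2,r3):fails  (c2,r4):fails  (c3,r2):fails  (c4,r2):holds
Scope holds for 2 pair(s), so the sentence is false.

False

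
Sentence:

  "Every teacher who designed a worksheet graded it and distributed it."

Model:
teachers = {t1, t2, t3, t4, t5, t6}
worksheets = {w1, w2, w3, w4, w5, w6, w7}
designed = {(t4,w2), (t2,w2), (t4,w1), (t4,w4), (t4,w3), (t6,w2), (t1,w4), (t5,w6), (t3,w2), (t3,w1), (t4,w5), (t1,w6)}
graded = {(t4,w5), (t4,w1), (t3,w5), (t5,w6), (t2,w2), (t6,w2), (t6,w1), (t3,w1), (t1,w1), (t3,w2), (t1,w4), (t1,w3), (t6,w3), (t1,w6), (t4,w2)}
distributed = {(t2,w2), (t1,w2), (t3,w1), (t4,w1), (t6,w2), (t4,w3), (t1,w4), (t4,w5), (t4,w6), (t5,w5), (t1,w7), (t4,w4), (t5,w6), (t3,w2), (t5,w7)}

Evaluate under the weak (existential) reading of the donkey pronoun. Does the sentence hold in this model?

True

"it" takes "a worksheet" as antecedent — a donkey pronoun bound across the clause boundary.
Weak reading: every teacher t with some designed-worksheet has at least one designed-worksheet w such that graded(t,w) ∧ distributed(t,w).
Per teacher: t1:✓  t2:✓  t3:✓  t4:✓  t5:✓  t6:✓
Every teacher in the restrictor has a witness.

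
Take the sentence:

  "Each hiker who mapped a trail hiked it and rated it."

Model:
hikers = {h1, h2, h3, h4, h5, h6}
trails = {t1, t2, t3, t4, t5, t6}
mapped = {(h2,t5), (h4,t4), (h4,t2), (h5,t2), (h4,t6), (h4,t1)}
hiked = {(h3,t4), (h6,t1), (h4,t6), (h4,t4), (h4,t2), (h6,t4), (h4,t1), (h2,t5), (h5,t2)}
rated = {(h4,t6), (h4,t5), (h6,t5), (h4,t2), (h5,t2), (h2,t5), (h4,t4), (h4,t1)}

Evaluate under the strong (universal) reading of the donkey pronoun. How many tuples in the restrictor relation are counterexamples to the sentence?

"it" takes "a trail" as antecedent — a donkey pronoun bound across the clause boundary.
Strong reading: for every (h,t) with mapped(h,t), hiked(h,t) ∧ rated(h,t).
Restrictor pairs: (h2,t5) ✓  (h4,t1) ✓  (h4,t2) ✓  (h4,t4) ✓  (h4,t6) ✓  (h5,t2) ✓
Counterexamples (restrictor pairs failing the scope): 0.

0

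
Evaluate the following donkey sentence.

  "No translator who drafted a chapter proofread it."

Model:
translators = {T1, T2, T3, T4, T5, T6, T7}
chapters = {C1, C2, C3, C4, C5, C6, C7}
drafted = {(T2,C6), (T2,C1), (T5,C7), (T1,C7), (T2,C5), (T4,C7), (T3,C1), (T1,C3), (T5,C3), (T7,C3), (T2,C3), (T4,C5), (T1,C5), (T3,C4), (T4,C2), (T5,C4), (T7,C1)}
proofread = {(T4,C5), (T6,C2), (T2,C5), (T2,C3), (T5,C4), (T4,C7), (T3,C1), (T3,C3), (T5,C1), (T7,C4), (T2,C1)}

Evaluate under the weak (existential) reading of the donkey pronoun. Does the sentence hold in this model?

"it" takes "a chapter" as antecedent — a donkey pronoun bound across the clause boundary.
Truth condition: for no (t,c) with drafted(t,c) does proofread(t,c) hold.
Restrictor pairs — does the scope hold? (T1,C3):fails  (T1,C5):fails  (T1,C7):fails  (T2,C1):holds  (T2,C3):holds  (T2,C5):holds  (T2,C6):fails  (T3,C1):holds  (T3,C4):fails  (T4,C2):fails  (T4,C5):holds  (T4,C7):holds  (T5,C3):fails  (T5,C4):holds  (T5,C7):fails  (T7,C1):fails  (T7,C3):fails
Scope holds for 7 pair(s), so the sentence is false.

False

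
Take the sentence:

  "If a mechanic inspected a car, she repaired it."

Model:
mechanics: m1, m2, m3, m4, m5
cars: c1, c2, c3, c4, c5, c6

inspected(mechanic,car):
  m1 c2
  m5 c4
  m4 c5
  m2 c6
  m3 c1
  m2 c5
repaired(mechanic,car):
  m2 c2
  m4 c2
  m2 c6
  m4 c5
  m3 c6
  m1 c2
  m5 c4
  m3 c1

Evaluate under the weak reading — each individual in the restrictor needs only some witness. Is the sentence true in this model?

True

"it" takes "a car" as antecedent — a donkey pronoun bound across the clause boundary.
Weak reading: every mechanic m with some inspected-car has at least one inspected-car c such that repaired(m,c).
Per mechanic: m1:✓  m2:✓  m3:✓  m4:✓  m5:✓
Every mechanic in the restrictor has a witness.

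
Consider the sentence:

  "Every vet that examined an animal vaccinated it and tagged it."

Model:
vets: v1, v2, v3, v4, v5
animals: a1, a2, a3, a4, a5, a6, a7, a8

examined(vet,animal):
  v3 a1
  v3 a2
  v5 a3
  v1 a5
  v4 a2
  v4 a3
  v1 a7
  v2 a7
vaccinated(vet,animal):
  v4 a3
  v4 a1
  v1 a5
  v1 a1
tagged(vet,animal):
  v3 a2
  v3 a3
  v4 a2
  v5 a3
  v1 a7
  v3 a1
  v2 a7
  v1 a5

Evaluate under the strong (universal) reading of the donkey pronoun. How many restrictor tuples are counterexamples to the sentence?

"it" takes "an animal" as antecedent — a donkey pronoun bound across the clause boundary.
Strong reading: for every (v,a) with examined(v,a), vaccinated(v,a) ∧ tagged(v,a).
Restrictor pairs: (v1,a5) ✓  (v1,a7) ✗  (v2,a7) ✗  (v3,a1) ✗  (v3,a2) ✗  (v4,a2) ✗  (v4,a3) ✗  (v5,a3) ✗
Counterexamples (restrictor pairs failing the scope): 7.

7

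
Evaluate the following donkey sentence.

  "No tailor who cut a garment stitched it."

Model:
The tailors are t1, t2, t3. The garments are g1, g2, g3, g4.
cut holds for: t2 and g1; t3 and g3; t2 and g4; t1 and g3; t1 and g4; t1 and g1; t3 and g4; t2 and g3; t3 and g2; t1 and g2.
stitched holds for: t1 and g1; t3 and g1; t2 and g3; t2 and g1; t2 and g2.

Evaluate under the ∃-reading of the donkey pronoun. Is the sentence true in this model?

False

"it" takes "a garment" as antecedent — a donkey pronoun bound across the clause boundary.
Truth condition: for no (t,g) with cut(t,g) does stitched(t,g) hold.
Restrictor pairs — does the scope hold? (t1,g1):holds  (t1,g2):fails  (t1,g3):fails  (t1,g4):fails  (t2,g1):holds  (t2,g3):holds  (t2,g4):fails  (t3,g2):fails  (t3,g3):fails  (t3,g4):fails
Scope holds for 3 pair(s), so the sentence is false.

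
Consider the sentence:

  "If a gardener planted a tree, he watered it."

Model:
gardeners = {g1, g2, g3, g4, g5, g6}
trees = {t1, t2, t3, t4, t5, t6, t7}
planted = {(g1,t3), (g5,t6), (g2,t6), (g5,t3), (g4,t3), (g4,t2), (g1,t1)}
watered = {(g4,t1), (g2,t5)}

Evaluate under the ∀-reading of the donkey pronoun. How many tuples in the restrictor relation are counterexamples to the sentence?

"it" takes "a tree" as antecedent — a donkey pronoun bound across the clause boundary.
Strong reading: for every (g,t) with planted(g,t), watered(g,t).
Restrictor pairs: (g1,t1) ✗  (g1,t3) ✗  (g2,t6) ✗  (g4,t2) ✗  (g4,t3) ✗  (g5,t3) ✗  (g5,t6) ✗
Counterexamples (restrictor pairs failing the scope): 7.

7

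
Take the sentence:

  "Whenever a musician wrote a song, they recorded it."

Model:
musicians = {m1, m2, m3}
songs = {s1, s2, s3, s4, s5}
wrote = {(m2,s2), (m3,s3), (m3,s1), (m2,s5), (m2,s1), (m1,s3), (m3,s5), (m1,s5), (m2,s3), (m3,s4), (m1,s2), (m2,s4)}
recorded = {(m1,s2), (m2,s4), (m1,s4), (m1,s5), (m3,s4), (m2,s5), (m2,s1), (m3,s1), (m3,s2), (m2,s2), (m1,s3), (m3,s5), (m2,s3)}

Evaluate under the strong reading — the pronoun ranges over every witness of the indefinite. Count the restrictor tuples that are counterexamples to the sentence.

"it" takes "a song" as antecedent — a donkey pronoun bound across the clause boundary.
Strong reading: for every (m,s) with wrote(m,s), recorded(m,s).
Restrictor pairs: (m1,s2) ✓  (m1,s3) ✓  (m1,s5) ✓  (m2,s1) ✓  (m2,s2) ✓  (m2,s3) ✓  (m2,s4) ✓  (m2,s5) ✓  (m3,s1) ✓  (m3,s3) ✗  (m3,s4) ✓  (m3,s5) ✓
Counterexamples (restrictor pairs failing the scope): 1.

1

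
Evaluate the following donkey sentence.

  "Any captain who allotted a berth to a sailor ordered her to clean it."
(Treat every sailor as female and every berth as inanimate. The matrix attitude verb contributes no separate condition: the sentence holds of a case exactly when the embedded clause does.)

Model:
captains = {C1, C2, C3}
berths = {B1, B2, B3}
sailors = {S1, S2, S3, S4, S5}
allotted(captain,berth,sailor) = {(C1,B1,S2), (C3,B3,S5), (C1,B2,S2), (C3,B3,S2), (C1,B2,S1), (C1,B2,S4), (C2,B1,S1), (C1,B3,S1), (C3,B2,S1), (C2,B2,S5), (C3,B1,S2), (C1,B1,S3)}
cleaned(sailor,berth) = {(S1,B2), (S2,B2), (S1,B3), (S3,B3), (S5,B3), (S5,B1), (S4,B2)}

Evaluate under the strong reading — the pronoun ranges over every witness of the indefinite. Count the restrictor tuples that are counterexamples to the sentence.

6

"her" takes "a sailor" as antecedent and "it" takes "a berth"; both are donkey pronouns co-varying with the restrictor.
Strong reading: for every (c,b,s) with allotted(c,b,s), cleaned(s,b).
Restrictor triples: (C1,B1,S2)→cleaned(S2,B1) ✗  (C1,B1,S3)→cleaned(S3,B1) ✗  (C1,B2,S1)→cleaned(S1,B2) ✓  (C1,B2,S2)→cleaned(S2,B2) ✓  (C1,B2,S4)→cleaned(S4,B2) ✓  (C1,B3,S1)→cleaned(S1,B3) ✓  (C2,B1,S1)→cleaned(S1,B1) ✗  (C2,B2,S5)→cleaned(S5,B2) ✗  (C3,B1,S2)→cleaned(S2,B1) ✗  (C3,B2,S1)→cleaned(S1,B2) ✓  (C3,B3,S2)→cleaned(S2,B3) ✗  (C3,B3,S5)→cleaned(S5,B3) ✓
Counterexamples (restrictor triples failing the scope): 6.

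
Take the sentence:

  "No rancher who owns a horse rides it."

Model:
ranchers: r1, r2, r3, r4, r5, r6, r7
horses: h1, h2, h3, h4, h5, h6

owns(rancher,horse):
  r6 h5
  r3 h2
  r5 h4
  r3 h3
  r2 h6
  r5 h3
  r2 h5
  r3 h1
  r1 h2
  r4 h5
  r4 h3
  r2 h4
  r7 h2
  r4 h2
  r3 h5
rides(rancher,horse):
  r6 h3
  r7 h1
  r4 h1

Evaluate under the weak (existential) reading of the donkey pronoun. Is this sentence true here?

"it" takes "a horse" as antecedent — a donkey pronoun bound across the clause boundary.
Truth condition: for no (r,h) with owns(r,h) does rides(r,h) hold.
Restrictor pairs — does the scope hold? (r1,h2):fails  (r2,h4):fails  (r2,h5):fails  (r2,h6):fails  (r3,h1):fails  (r3,h2):fails  (r3,h3):fails  (r3,h5):fails  (r4,h2):fails  (r4,h3):fails  (r4,h5):fails  (r5,h3):fails  (r5,h4):fails  (r6,h5):fails  (r7,h2):fails
Scope holds for no restrictor pair, so the sentence is true.

True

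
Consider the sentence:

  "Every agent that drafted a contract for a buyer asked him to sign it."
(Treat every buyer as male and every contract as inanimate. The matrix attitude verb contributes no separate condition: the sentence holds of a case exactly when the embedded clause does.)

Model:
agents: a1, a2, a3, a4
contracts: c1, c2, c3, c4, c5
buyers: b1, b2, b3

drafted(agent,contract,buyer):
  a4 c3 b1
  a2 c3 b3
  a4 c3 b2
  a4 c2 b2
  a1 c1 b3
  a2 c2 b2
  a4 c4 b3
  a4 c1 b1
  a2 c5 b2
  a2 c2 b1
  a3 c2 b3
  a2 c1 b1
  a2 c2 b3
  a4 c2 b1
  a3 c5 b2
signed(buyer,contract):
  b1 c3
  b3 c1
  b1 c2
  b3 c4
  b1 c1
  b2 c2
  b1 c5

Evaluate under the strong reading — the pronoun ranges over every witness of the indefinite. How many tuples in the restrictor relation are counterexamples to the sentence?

6

"him" takes "a buyer" as antecedent and "it" takes "a contract"; both are donkey pronouns co-varying with the restrictor.
Strong reading: for every (a,c,b) with drafted(a,c,b), signed(b,c).
Restrictor triples: (a1,c1,b3)→signed(b3,c1) ✓  (a2,c1,b1)→signed(b1,c1) ✓  (a2,c2,b1)→signed(b1,c2) ✓  (a2,c2,b2)→signed(b2,c2) ✓  (a2,c2,b3)→signed(b3,c2) ✗  (a2,c3,b3)→signed(b3,c3) ✗  (a2,c5,b2)→signed(b2,c5) ✗  (a3,c2,b3)→signed(b3,c2) ✗  (a3,c5,b2)→signed(b2,c5) ✗  (a4,c1,b1)→signed(b1,c1) ✓  (a4,c2,b1)→signed(b1,c2) ✓  (a4,c2,b2)→signed(b2,c2) ✓  (a4,c3,b1)→signed(b1,c3) ✓  (a4,c3,b2)→signed(b2,c3) ✗  (a4,c4,b3)→signed(b3,c4) ✓
Counterexamples (restrictor triples failing the scope): 6.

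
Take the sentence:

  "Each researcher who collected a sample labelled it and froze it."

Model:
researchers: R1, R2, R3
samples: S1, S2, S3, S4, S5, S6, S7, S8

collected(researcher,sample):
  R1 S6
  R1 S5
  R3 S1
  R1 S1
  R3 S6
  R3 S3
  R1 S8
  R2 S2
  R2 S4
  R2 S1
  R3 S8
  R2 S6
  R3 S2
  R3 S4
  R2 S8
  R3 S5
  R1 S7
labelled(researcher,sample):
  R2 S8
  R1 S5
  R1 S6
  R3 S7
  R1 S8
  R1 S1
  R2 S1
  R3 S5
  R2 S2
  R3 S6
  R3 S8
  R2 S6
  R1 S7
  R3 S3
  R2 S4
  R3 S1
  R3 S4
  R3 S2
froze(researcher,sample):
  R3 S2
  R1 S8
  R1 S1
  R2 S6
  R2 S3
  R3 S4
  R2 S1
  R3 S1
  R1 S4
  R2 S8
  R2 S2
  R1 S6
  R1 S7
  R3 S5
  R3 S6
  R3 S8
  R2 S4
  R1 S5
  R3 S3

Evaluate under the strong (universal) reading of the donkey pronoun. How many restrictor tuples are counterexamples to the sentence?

"it" takes "a sample" as antecedent — a donkey pronoun bound across the clause boundary.
Strong reading: for every (r,s) with collected(r,s), labelled(r,s) ∧ froze(r,s).
Restrictor pairs: (R1,S1) ✓  (R1,S5) ✓  (R1,S6) ✓  (R1,S7) ✓  (R1,S8) ✓  (R2,S1) ✓  (R2,S2) ✓  (R2,S4) ✓  (R2,S6) ✓  (R2,S8) ✓  (R3,S1) ✓  (R3,S2) ✓  (R3,S3) ✓  (R3,S4) ✓  (R3,S5) ✓  (R3,S6) ✓  (R3,S8) ✓
Counterexamples (restrictor pairs failing the scope): 0.

0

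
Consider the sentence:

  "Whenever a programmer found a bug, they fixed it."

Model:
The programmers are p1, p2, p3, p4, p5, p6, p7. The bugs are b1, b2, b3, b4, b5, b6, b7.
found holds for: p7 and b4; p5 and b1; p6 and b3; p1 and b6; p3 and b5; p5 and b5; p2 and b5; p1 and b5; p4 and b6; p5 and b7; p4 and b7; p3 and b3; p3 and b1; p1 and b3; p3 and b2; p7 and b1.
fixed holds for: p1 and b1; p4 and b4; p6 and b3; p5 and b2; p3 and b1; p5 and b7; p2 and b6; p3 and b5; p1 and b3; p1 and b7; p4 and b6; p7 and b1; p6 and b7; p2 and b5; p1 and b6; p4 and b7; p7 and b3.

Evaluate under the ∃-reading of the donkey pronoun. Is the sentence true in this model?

True

"it" takes "a bug" as antecedent — a donkey pronoun bound across the clause boundary.
Weak reading: every programmer p with some found-bug has at least one found-bug b such that fixed(p,b).
Per programmer: p1:✓  p2:✓  p3:✓  p4:✓  p5:✓  p6:✓  p7:✓
Every programmer in the restrictor has a witness.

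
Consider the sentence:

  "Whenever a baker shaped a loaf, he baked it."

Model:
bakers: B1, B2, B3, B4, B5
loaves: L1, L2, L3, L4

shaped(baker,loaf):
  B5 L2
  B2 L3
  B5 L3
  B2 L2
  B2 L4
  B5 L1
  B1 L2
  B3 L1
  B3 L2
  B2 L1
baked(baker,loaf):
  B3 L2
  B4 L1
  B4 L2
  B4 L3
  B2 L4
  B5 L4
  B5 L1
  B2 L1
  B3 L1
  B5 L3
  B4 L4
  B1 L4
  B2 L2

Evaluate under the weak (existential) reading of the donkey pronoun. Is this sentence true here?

False

"it" takes "a loaf" as antecedent — a donkey pronoun bound across the clause boundary.
Weak reading: every baker b with some shaped-loaf has at least one shaped-loaf l such that baked(b,l).
Per baker: B1:✗  B2:✓  B3:✓  B5:✓
B1 has no witness among its shaped-loaves.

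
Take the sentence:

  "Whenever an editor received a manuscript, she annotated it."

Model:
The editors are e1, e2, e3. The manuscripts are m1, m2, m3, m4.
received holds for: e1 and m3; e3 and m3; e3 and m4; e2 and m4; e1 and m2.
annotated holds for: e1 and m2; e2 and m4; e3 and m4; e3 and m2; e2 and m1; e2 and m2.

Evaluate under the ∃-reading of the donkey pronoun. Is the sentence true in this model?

"it" takes "a manuscript" as antecedent — a donkey pronoun bound across the clause boundary.
Weak reading: every editor e with some received-manuscript has at least one received-manuscript m such that annotated(e,m).
Per editor: e1:✓  e2:✓  e3:✓
Every editor in the restrictor has a witness.

True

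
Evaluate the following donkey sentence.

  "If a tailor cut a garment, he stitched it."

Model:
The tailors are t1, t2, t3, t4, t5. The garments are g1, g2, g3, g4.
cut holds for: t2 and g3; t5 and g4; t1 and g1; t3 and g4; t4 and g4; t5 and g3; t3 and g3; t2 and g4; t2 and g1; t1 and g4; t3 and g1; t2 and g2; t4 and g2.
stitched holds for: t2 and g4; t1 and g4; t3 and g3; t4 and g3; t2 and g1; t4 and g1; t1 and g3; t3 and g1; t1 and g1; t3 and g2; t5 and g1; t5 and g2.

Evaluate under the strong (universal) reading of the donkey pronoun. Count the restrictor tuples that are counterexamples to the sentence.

"it" takes "a garment" as antecedent — a donkey pronoun bound across the clause boundary.
Strong reading: for every (t,g) with cut(t,g), stitched(t,g).
Restrictor pairs: (t1,g1) ✓  (t1,g4) ✓  (t2,g1) ✓  (t2,g2) ✗  (t2,g3) ✗  (t2,g4) ✓  (t3,g1) ✓  (t3,g3) ✓  (t3,g4) ✗  (t4,g2) ✗  (t4,g4) ✗  (t5,g3) ✗  (t5,g4) ✗
Counterexamples (restrictor pairs failing the scope): 7.

7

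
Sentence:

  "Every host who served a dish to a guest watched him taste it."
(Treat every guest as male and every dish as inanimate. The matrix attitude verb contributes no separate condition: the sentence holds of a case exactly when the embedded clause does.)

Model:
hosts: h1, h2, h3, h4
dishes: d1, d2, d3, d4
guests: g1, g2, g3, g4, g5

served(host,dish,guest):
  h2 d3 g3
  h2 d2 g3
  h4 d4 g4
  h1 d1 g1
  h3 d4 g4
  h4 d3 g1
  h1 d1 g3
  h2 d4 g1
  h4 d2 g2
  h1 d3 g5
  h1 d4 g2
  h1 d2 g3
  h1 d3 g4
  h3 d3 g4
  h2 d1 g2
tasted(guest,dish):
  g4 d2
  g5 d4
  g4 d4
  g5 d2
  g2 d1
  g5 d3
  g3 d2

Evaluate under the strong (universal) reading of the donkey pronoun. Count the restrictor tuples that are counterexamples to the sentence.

9

"him" takes "a guest" as antecedent and "it" takes "a dish"; both are donkey pronouns co-varying with the restrictor.
Strong reading: for every (h,d,g) with served(h,d,g), tasted(g,d).
Restrictor triples: (h1,d1,g1)→tasted(g1,d1) ✗  (h1,d1,g3)→tasted(g3,d1) ✗  (h1,d2,g3)→tasted(g3,d2) ✓  (h1,d3,g4)→tasted(g4,d3) ✗  (h1,d3,g5)→tasted(g5,d3) ✓  (h1,d4,g2)→tasted(g2,d4) ✗  (h2,d1,g2)→tasted(g2,d1) ✓  (h2,d2,g3)→tasted(g3,d2) ✓  (h2,d3,g3)→tasted(g3,d3) ✗  (h2,d4,g1)→tasted(g1,d4) ✗  (h3,d3,g4)→tasted(g4,d3) ✗  (h3,d4,g4)→tasted(g4,d4) ✓  (h4,d2,g2)→tasted(g2,d2) ✗  (h4,d3,g1)→tasted(g1,d3) ✗  (h4,d4,g4)→tasted(g4,d4) ✓
Counterexamples (restrictor triples failing the scope): 9.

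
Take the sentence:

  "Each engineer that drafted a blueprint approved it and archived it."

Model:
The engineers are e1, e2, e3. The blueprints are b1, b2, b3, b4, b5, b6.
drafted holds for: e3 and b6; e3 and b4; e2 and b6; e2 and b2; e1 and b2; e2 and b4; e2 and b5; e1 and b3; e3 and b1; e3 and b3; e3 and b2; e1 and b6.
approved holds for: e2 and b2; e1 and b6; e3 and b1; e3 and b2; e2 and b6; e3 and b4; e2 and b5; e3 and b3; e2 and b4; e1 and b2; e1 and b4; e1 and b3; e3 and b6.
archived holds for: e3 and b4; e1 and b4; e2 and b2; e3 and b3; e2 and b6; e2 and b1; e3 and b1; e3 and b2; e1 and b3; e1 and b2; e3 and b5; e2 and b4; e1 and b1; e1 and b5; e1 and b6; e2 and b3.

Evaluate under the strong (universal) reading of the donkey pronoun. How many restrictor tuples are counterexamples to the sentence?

2

"it" takes "a blueprint" as antecedent — a donkey pronoun bound across the clause boundary.
Strong reading: for every (e,b) with drafted(e,b), approved(e,b) ∧ archived(e,b).
Restrictor pairs: (e1,b2) ✓  (e1,b3) ✓  (e1,b6) ✓  (e2,b2) ✓  (e2,b4) ✓  (e2,b5) ✗  (e2,b6) ✓  (e3,b1) ✓  (e3,b2) ✓  (e3,b3) ✓  (e3,b4) ✓  (e3,b6) ✗
Counterexamples (restrictor pairs failing the scope): 2.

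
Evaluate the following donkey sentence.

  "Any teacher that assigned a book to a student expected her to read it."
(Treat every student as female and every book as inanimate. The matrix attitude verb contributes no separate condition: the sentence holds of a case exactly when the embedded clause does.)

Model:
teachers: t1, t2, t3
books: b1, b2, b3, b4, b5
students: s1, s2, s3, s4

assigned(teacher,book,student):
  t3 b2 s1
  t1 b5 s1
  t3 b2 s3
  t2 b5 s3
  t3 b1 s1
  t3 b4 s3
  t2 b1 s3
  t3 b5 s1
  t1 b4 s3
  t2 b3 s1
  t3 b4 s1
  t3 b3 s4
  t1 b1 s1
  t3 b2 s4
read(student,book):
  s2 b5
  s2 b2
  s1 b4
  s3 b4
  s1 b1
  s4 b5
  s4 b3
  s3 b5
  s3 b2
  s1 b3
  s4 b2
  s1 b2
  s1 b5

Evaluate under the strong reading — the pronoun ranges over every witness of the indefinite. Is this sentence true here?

"her" takes "a student" as antecedent and "it" takes "a book"; both are donkey pronouns co-varying with the restrictor.
Strong reading: for every (t,b,s) with assigned(t,b,s), read(s,b).
Restrictor triples: (t1,b1,s1)→read(s1,b1) ✓  (t1,b4,s3)→read(s3,b4) ✓  (t1,b5,s1)→read(s1,b5) ✓  (t2,b1,s3)→read(s3,b1) ✗  (t2,b3,s1)→read(s1,b3) ✓  (t2,b5,s3)→read(s3,b5) ✓  (t3,b1,s1)→read(s1,b1) ✓  (t3,b2,s1)→read(s1,b2) ✓  (t3,b2,s3)→read(s3,b2) ✓  (t3,b2,s4)→read(s4,b2) ✓  (t3,b3,s4)→read(s4,b3) ✓  (t3,b4,s1)→read(s1,b4) ✓  (t3,b4,s3)→read(s3,b4) ✓  (t3,b5,s1)→read(s1,b5) ✓
Counterexample: (t2,b1,s3) — read(s3,b1) does not hold.

False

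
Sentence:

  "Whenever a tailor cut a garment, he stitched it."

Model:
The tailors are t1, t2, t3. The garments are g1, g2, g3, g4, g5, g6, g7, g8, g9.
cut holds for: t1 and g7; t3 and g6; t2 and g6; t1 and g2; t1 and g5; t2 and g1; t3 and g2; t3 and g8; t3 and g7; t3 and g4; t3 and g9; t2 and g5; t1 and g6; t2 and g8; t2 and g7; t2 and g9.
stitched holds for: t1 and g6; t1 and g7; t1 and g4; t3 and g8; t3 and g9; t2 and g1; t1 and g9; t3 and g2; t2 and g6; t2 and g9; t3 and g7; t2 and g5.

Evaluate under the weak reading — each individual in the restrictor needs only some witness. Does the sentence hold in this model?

True

"it" takes "a garment" as antecedent — a donkey pronoun bound across the clause boundary.
Weak reading: every tailor t with some cut-garment has at least one cut-garment g such that stitched(t,g).
Per tailor: t1:✓  t2:✓  t3:✓
Every tailor in the restrictor has a witness.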